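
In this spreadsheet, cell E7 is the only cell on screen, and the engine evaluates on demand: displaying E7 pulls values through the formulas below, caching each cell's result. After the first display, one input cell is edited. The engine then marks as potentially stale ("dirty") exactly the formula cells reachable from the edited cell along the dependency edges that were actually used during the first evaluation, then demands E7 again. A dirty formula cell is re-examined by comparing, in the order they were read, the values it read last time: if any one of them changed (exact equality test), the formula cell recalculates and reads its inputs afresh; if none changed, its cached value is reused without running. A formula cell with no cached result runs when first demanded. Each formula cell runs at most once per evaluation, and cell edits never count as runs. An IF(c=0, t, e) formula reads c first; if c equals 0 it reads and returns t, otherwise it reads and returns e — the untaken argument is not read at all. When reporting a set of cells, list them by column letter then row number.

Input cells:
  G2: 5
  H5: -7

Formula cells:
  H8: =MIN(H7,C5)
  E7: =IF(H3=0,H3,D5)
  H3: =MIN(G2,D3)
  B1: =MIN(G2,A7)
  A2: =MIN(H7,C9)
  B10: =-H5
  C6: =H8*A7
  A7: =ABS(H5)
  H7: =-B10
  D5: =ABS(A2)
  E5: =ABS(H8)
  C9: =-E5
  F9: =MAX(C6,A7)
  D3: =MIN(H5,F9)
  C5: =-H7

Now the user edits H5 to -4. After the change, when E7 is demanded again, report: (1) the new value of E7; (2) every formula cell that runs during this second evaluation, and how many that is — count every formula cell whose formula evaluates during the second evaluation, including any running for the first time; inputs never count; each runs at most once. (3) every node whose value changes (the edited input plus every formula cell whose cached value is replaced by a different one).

E7 now evaluates to 4.
Run set: A2, A7, B10, C5, C6, C9, D3, D5, E5, E7, F9, H3, H7, H8 (14 run).
Changed values: A2, A7, B10, C5, C6, C9, D3, D5, E5, E7, F9, H3, H5, H7, H8.

Initial pass — values computed on the first demand:
  A7 = ABS(-7) = 7
  B10 = -(-7) = 7
  H7 = -(7) = -7
  C5 = -(-7) = 7
  H8 = MIN(-7, 7) = -7
  C6 = -7 * 7 = -49
  E5 = ABS(-7) = 7
  C9 = -(7) = -7
  A2 = MIN(-7, -7) = -7
  D5 = ABS(-7) = 7
  F9 = MAX(-49, 7) = 7
  D3 = MIN(-7, 7) = -7
  H3 = MIN(5, -7) = -7
  E7 = IF(H3=0: H3=-7 -> else branch D5) = 7

Second demand — change propagation:
  A7: re-runs because H5 -7->-4; new result 4.
  B10: re-runs because H5 -7->-4; new result 4.
  H7: re-runs because B10 7->4; new result -4.
  C5: re-runs because H7 -7->-4; new result 4.
  H8: re-runs because H7 -7->-4; C5 7->4; new result -4.
  C6: re-runs because H8 -7->-4; A7 7->4; new result -16.
  E5: re-runs because H8 -7->-4; new result 4.
  C9: re-runs because E5 7->4; new result -4.
  A2: re-runs because H7 -7->-4; C9 -7->-4; new result -4.
  D5: re-runs because A2 -7->-4; new result 4.
  F9: re-runs because C6 -49->-16; A7 7->4; new result 4.
  D3: re-runs because H5 -7->-4; F9 7->4; new result -4.
  H3: re-runs because D3 -7->-4; new result -4.
  E7: re-runs because H3 -7->-4; D5 7->4; new result 4.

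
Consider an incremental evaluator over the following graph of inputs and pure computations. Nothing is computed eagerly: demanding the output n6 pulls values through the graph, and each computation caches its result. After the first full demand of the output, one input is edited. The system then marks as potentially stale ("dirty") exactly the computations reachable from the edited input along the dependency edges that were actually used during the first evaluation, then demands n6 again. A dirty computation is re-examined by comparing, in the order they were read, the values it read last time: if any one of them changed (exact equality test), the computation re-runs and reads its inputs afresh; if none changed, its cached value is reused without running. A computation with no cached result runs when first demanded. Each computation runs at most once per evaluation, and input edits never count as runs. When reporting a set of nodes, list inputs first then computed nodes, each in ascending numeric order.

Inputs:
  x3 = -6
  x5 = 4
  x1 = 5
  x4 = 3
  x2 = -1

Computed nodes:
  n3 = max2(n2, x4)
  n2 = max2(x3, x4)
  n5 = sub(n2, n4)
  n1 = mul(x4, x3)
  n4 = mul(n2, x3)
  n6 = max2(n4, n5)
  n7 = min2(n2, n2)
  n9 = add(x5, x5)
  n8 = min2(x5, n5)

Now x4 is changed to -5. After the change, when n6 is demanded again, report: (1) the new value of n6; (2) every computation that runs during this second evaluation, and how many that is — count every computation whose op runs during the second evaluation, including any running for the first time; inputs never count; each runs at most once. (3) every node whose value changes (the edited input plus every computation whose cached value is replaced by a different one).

n6 now evaluates to 30.
Run set: n2, n4, n5, n6 (4 run).
Changed values: x4, n2, n4, n5, n6.

Initial pass — values computed on the first demand:
  n2 = max2(-6, 3) = 3
  n4 = mul(3, -6) = -18
  n5 = sub(3, -18) = 21
  n6 = max2(-18, 21) = 21

Second demand — change propagation:
  n2: re-runs because x4 3->-5; new result -5.
  n4: re-runs because n2 3->-5; new result 30.
  n5: re-runs because n2 3->-5; n4 -18->30; new result -35.
  n6: re-runs because n4 -18->30; n5 21->-35; new result 30.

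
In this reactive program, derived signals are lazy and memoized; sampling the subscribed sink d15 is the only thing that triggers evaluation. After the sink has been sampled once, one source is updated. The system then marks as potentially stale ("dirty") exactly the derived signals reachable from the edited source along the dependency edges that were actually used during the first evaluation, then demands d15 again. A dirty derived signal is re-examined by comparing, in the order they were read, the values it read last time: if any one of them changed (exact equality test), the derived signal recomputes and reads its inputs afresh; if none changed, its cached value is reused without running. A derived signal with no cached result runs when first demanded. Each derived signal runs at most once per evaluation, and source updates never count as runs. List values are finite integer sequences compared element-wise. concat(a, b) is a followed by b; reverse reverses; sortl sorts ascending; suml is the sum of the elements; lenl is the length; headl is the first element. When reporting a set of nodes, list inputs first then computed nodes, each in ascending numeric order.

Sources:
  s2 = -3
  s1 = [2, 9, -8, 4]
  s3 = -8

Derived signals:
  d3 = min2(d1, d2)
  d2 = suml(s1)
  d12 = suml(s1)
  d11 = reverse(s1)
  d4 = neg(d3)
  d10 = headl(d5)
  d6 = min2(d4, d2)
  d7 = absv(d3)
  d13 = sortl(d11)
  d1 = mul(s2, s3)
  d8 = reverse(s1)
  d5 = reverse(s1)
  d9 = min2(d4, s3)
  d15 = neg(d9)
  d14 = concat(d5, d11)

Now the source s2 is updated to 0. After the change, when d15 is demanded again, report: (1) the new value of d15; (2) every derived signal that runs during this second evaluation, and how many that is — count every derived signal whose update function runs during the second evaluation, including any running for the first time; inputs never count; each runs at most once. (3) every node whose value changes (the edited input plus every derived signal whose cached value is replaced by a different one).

First demand of the output computes:
  d1 = mul(-3, -8) = 24
  d2 = suml([2, 9, -8, 4]) = 7
  d3 = min2(24, 7) = 7
  d4 = neg(7) = -7
  d9 = min2(-7, -8) = -8
  d15 = neg(-8) = 8

After the edit, cleaning proceeds:
  d1: a read changed (s2 -3->0) — executes, giving 0.
  d3: a read changed (d1 24->0) — executes, giving 0.
  d4: a read changed (d3 7->0) — executes, giving 0.
  d9: a read changed (d4 -7->0) — executes, giving -8 — identical to its old value.
  d15: dirty, but its reads are unchanged (d9 unchanged); cached 8 stands.

Note the absorption at d9: it re-runs yet its value is the same, leaving the output's value untouched.

Demanding d15 again yields 8.
4 derived signals run: d1, d3, d4, d9.
The nodes whose values change: s2, d1, d3, d4.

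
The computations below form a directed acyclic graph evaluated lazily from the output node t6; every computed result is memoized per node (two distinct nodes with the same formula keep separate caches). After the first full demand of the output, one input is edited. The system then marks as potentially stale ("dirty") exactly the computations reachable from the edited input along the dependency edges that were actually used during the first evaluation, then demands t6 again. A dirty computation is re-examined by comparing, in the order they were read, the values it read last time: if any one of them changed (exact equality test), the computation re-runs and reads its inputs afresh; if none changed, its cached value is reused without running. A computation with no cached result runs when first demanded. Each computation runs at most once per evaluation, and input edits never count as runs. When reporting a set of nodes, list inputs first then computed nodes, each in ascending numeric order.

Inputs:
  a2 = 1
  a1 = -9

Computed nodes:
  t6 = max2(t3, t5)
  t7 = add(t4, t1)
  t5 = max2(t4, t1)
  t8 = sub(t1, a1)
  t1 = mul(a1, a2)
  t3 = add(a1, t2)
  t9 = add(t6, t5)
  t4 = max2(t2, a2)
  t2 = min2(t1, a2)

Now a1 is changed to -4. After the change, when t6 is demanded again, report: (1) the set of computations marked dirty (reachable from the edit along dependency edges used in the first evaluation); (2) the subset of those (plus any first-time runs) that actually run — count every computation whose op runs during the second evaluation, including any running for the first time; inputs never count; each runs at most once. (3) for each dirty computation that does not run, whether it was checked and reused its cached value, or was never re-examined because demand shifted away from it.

The edit dirties: t1, t2, t3, t4, t5, t6.
6 computations run: t1, t2, t3, t4, t5, t6.
No dirty computation escaped a run.

First demand of the output computes:
  t1 = mul(-9, 1) = -9
  t2 = min2(-9, 1) = -9
  t3 = add(-9, -9) = -18
  t4 = max2(-9, 1) = 1
  t5 = max2(1, -9) = 1
  t6 = max2(-18, 1) = 1

After the edit, cleaning proceeds:
  t1: a read changed (a1 -9->-4) — executes, giving -4.
  t2: a read changed (t1 -9->-4) — executes, giving -4.
  t3: a read changed (a1 -9->-4; t2 -9->-4) — executes, giving -8.
  t4: a read changed (t2 -9->-4) — executes, giving 1 — identical to its old value.
  t5: a read changed (t1 -9->-4) — executes, giving 1 — identical to its old value.
  t6: a read changed (t3 -18->-8) — executes, giving 1 — identical to its old value.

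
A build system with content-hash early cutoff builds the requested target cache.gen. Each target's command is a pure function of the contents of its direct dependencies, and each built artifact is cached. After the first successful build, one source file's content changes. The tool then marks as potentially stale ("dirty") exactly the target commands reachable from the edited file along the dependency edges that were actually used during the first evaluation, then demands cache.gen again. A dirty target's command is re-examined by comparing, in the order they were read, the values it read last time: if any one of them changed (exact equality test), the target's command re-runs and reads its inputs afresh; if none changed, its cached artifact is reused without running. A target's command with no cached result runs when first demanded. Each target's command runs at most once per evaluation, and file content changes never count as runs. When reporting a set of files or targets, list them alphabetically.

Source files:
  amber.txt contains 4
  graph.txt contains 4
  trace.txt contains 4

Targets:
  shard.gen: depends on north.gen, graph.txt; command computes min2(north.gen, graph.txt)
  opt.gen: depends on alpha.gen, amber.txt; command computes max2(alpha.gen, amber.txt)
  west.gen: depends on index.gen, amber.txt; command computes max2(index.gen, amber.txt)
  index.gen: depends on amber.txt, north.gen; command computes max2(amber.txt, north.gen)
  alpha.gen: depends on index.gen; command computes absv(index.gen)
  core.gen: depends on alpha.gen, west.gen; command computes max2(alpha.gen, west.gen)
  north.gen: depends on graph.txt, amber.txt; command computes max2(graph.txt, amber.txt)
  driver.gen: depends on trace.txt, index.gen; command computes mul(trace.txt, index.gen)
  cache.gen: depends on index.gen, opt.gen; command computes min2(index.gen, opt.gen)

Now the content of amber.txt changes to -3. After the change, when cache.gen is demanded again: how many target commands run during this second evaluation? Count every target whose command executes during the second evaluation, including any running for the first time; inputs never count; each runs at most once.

Target commands that run: index.gen, north.gen, opt.gen — 3 in total.
Key observation: the cutoff stops propagation at alpha.gen — its inputs' values are unchanged, so it reuses its cache.

First evaluation (everything demanded from the output):
  north.gen = max2(4, 4) = 4
  index.gen = max2(4, 4) = 4
  alpha.gen = absv(4) = 4
  opt.gen = max2(4, 4) = 4
  cache.gen = min2(4, 4) = 4

Propagation after the edit:
  north.gen: runs — amber.txt 4->-3; result 4 (same value as before).
  index.gen: runs — amber.txt 4->-3; result 4 (same value as before).
  alpha.gen: checked — values it read are unchanged (index.gen unchanged); reused cached 4 without running.
  opt.gen: runs — amber.txt 4->-3; result 4 (same value as before).
  cache.gen: checked — values it read are unchanged (index.gen unchanged, opt.gen unchanged); reused cached 4 without running.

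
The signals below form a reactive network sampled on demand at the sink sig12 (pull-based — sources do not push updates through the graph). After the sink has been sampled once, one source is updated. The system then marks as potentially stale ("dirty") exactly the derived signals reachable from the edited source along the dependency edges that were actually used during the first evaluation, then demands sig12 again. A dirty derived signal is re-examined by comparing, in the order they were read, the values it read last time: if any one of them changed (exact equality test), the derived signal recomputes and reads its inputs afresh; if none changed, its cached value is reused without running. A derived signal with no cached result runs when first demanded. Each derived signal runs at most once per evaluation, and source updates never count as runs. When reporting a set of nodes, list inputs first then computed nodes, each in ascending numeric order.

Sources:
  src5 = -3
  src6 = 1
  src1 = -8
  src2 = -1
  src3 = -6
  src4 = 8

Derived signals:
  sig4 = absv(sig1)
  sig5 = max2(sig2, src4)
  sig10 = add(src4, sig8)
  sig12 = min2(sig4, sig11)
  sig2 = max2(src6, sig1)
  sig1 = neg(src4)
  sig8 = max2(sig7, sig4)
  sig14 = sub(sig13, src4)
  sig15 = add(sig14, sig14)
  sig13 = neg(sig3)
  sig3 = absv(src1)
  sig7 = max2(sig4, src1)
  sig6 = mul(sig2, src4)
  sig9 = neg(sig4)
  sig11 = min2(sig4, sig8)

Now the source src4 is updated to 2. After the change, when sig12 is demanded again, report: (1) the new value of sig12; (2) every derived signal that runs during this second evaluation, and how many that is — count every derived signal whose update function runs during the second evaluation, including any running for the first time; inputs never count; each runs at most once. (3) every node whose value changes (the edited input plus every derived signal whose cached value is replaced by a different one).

Initial pass — values computed on the first demand:
  sig1 = neg(8) = -8
  sig4 = absv(-8) = 8
  sig7 = max2(8, -8) = 8
  sig8 = max2(8, 8) = 8
  sig11 = min2(8, 8) = 8
  sig12 = min2(8, 8) = 8

Second demand — change propagation:
  sig1: re-runs because src4 8->2; new result -2.
  sig4: re-runs because sig1 -8->-2; new result 2.
  sig7: re-runs because sig4 8->2; new result 2.
  sig8: re-runs because sig7 8->2; sig4 8->2; new result 2.
  sig11: re-runs because sig4 8->2; sig8 8->2; new result 2.
  sig12: re-runs because sig4 8->2; sig11 8->2; new result 2.

sig12 now evaluates to 2.
Run set: sig1, sig4, sig7, sig8, sig11, sig12 (6 run).
Changed values: src4, sig1, sig4, sig7, sig8, sig11, sig12.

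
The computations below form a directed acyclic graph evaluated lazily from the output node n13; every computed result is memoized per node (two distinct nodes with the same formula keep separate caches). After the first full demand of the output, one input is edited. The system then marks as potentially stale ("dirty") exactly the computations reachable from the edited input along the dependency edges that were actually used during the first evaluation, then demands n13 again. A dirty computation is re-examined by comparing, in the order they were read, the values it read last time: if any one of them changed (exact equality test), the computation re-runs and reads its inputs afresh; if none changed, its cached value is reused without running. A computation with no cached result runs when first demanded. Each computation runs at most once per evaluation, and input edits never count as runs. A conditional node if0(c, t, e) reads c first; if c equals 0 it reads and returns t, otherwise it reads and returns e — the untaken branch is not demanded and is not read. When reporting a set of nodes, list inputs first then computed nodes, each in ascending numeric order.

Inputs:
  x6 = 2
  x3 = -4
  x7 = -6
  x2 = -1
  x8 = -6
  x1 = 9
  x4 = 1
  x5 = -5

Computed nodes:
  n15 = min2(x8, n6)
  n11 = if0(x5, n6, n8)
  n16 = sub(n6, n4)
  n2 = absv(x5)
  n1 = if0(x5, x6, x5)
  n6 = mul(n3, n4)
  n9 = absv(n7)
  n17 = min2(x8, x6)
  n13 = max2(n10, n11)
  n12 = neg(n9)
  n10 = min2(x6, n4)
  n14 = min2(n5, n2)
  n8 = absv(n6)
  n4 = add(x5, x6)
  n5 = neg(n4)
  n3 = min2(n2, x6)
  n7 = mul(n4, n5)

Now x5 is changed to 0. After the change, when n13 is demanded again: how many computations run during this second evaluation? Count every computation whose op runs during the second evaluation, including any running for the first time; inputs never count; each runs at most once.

7 computations run: n2, n3, n4, n6, n10, n11, n13.
Note the branch switch — demand abandons n8, which is never re-examined.

First demand of the output computes:
  n2 = absv(-5) = 5
  n3 = min2(5, 2) = 2
  n4 = add(-5, 2) = -3
  n6 = mul(2, -3) = -6
  n8 = absv(-6) = 6
  n10 = min2(2, -3) = -3
  n11 = if0(x5=-5 -> else branch n8) = 6
  n13 = max2(-3, 6) = 6

After the edit, cleaning proceeds:
  n2: a read changed (x5 -5->0) — executes, giving 0.
  n3: a read changed (n2 5->0) — executes, giving 0.
  n4: a read changed (x5 -5->0) — executes, giving 2.
  n6: a read changed (n3 2->0; n4 -3->2) — executes, giving 0.
  n8: stays stale; no demand reaches it after the flip.
  n10: a read changed (n4 -3->2) — executes, giving 2.
  n11: a read changed (x5 -5->0) — executes, giving 0.
  n13: a read changed (n10 -3->2; n11 6->0) — executes, giving 2.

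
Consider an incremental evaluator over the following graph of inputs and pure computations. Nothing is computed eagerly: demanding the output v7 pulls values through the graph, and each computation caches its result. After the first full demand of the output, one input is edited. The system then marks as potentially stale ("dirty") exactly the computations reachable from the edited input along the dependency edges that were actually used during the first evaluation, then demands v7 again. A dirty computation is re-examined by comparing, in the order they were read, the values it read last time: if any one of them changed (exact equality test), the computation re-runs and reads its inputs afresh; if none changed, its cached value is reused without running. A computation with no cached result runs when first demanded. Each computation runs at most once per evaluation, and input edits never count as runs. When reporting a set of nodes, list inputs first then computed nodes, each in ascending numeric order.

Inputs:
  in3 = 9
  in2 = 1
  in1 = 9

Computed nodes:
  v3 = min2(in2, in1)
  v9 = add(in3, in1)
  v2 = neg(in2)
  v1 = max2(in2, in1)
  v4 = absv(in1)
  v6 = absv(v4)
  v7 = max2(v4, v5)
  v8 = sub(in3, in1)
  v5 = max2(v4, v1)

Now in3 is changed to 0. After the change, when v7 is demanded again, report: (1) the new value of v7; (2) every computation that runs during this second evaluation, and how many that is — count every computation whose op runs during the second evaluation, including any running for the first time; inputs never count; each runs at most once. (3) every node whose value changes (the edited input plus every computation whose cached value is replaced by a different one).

v7 now evaluates to 9.
Run set: none (0 run).
Changed values: in3.
The important point: nothing the output needs ever reads in3, so the edit is invisible to it.

Initial pass — values computed on the first demand:
  v1 = max2(1, 9) = 9
  v4 = absv(9) = 9
  v5 = max2(9, 9) = 9
  v7 = max2(9, 9) = 9

Second demand — change propagation:
  no demanded computation ever read in3, so the edit dirties nothing and nothing runs.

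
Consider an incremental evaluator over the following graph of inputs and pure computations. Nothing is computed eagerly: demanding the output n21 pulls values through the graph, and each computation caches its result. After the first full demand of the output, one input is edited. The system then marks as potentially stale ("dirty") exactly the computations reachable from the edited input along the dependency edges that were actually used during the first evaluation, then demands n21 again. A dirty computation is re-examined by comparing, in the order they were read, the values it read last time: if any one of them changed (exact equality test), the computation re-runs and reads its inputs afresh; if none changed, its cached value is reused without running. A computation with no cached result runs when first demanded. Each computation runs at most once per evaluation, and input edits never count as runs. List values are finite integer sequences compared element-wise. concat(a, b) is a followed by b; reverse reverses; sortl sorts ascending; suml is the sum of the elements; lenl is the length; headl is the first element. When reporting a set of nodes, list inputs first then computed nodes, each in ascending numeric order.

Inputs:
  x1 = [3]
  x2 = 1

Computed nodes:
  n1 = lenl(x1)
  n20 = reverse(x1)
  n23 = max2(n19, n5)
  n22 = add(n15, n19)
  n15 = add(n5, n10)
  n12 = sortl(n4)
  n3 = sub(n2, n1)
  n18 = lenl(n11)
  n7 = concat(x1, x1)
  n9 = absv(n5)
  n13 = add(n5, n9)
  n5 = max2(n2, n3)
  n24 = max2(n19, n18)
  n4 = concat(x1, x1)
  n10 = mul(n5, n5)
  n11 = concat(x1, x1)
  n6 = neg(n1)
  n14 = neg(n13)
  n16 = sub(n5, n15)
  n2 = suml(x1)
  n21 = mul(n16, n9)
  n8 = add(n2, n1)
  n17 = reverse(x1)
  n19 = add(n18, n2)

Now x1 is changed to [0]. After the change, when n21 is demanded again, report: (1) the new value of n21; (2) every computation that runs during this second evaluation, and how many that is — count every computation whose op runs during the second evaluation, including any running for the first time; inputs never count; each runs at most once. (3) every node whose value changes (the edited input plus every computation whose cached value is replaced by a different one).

n21 now evaluates to 0.
Run set: n1, n2, n3, n5, n9, n10, n15, n16, n21 (9 run).
Changed values: x1, n2, n3, n5, n9, n10, n15, n16, n21.

Initial pass — values computed on the first demand:
  n1 = lenl([3]) = 1
  n2 = suml([3]) = 3
  n3 = sub(3, 1) = 2
  n5 = max2(3, 2) = 3
  n9 = absv(3) = 3
  n10 = mul(3, 3) = 9
  n15 = add(3, 9) = 12
  n16 = sub(3, 12) = -9
  n21 = mul(-9, 3) = -27

Second demand — change propagation:
  n1: re-runs because x1 [3]->[0]; new result 1 (unchanged).
  n2: re-runs because x1 [3]->[0]; new result 0.
  n3: re-runs because n2 3->0; new result -1.
  n5: re-runs because n2 3->0; n3 2->-1; new result 0.
  n9: re-runs because n5 3->0; new result 0.
  n10: re-runs because n5 3->0; n5 3->0; new result 0.
  n15: re-runs because n5 3->0; n10 9->0; new result 0.
  n16: re-runs because n5 3->0; n15 12->0; new result 0.
  n21: re-runs because n16 -9->0; n9 3->0; new result 0.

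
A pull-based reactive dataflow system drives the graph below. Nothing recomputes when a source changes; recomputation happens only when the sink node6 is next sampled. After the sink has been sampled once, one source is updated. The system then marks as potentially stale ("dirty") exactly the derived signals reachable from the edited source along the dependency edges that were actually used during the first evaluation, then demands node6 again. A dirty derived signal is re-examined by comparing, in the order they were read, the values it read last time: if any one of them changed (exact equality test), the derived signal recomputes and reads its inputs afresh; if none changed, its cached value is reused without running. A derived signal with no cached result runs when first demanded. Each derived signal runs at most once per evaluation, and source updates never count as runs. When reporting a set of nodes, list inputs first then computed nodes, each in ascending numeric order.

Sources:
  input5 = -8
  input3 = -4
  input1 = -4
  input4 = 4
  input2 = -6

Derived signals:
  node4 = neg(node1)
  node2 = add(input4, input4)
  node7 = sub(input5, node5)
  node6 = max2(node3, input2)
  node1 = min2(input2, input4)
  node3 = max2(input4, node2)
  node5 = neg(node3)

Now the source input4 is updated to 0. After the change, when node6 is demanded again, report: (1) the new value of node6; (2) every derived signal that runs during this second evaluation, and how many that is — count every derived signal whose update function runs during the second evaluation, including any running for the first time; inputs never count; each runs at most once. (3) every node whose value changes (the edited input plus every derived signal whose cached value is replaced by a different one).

New value of node6: 0.
Derived signals that run: node2, node3, node6 — 3 in total.
Values that change: input4, node2, node3, node6.

First evaluation (everything demanded from the output):
  node2 = add(4, 4) = 8
  node3 = max2(4, 8) = 8
  node6 = max2(8, -6) = 8

Propagation after the edit:
  node2: runs — input4 4->0; input4 4->0; result 0.
  node3: runs — input4 4->0; node2 8->0; result 0.
  node6: runs — node3 8->0; result 0.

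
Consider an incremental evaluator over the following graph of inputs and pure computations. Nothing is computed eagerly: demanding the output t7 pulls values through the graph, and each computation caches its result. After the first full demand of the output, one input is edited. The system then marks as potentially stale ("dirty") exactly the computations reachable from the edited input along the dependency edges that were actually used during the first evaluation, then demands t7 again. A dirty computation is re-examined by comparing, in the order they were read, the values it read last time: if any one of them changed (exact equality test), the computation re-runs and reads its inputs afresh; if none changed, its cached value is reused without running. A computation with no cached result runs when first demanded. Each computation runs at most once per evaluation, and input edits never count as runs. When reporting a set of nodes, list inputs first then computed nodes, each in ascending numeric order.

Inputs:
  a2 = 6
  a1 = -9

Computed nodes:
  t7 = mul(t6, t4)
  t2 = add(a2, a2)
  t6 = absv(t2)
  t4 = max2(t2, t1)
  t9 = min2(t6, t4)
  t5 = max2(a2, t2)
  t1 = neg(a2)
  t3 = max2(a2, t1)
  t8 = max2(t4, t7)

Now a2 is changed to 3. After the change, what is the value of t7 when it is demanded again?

t7 now evaluates to 36.

Initial pass — values computed on the first demand:
  t1 = neg(6) = -6
  t2 = add(6, 6) = 12
  t4 = max2(12, -6) = 12
  t6 = absv(12) = 12
  t7 = mul(12, 12) = 144

Second demand — change propagation:
  t1: re-runs because a2 6->3; new result -3.
  t2: re-runs because a2 6->3; a2 6->3; new result 6.
  t4: re-runs because t2 12->6; t1 -6->-3; new result 6.
  t6: re-runs because t2 12->6; new result 6.
  t7: re-runs because t6 12->6; t4 12->6; new result 36.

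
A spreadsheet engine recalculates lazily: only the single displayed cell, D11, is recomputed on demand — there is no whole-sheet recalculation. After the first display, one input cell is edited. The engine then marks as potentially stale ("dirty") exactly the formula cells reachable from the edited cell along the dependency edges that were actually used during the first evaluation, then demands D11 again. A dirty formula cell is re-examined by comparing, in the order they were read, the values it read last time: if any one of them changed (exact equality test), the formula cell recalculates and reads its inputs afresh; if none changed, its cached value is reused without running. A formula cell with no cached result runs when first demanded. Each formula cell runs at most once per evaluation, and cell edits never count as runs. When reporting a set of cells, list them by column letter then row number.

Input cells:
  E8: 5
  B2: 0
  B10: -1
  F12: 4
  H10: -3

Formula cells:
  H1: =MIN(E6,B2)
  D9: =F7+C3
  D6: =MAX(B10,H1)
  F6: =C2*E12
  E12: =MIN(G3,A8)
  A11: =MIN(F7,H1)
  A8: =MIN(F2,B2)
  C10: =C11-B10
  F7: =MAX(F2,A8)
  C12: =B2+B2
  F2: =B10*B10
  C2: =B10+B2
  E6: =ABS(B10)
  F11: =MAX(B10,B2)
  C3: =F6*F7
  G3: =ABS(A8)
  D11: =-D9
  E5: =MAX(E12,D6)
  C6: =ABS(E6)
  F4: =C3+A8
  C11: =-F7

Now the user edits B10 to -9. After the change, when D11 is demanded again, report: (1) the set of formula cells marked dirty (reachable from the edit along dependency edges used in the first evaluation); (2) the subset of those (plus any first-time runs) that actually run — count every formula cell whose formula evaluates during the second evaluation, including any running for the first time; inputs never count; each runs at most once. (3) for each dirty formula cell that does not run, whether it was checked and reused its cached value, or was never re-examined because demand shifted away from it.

First evaluation (everything demanded from the output):
  C2 = -1 + 0 = -1
  F2 = -1 * -1 = 1
  A8 = MIN(1, 0) = 0
  F7 = MAX(1, 0) = 1
  G3 = ABS(0) = 0
  E12 = MIN(0, 0) = 0
  F6 = -1 * 0 = 0
  C3 = 0 * 1 = 0
  D9 = 1 + 0 = 1
  D11 = -(1) = -1

Propagation after the edit:
  C2: runs — B10 -1->-9; result -9.
  F2: runs — B10 -1->-9; B10 -1->-9; result 81.
  A8: runs — F2 1->81; result 0 (same value as before).
  F7: runs — F2 1->81; result 81.
  G3: checked — values it read are unchanged (A8 unchanged); reused cached 0 without running.
  E12: checked — values it read are unchanged (G3 unchanged, A8 unchanged); reused cached 0 without running.
  F6: runs — C2 -1->-9; result 0 (same value as before).
  C3: runs — F7 1->81; result 0 (same value as before).
  D9: runs — F7 1->81; result 81.
  D11: runs — D9 1->81; result -81.

Key observation: the cutoff stops propagation at G3 — its inputs' values are unchanged, so it reuses its cache.

Marked dirty: A8, C2, C3, D9, D11, E12, F2, F6, F7, G3.
Formula cells that run: A8, C2, C3, D9, D11, F2, F6, F7 — 8 in total.
Checked but reused from cache: E12, G3.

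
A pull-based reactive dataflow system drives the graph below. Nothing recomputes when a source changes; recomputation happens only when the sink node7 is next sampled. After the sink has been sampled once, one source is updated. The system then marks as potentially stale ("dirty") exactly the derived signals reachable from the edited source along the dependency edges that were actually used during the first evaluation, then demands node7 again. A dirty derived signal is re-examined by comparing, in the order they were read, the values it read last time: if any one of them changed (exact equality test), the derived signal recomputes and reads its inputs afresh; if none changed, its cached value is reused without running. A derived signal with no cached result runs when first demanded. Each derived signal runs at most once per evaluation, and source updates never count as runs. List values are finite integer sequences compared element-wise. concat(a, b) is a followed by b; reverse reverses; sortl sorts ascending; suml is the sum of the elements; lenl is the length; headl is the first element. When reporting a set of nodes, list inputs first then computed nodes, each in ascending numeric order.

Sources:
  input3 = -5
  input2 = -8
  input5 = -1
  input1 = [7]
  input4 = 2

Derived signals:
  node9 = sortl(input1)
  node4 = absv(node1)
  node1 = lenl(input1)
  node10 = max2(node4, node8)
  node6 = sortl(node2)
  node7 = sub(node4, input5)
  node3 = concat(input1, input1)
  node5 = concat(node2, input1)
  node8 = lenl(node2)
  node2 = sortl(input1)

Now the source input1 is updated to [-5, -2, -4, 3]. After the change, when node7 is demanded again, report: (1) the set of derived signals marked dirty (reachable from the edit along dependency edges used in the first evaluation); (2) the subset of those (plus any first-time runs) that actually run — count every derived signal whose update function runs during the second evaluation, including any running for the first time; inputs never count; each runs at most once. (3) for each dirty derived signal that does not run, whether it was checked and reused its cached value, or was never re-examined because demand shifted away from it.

Marked dirty: node1, node4, node7.
Derived signals that run: node1, node4, node7 — 3 in total.
Every dirty derived signal ran.

First evaluation (everything demanded from the output):
  node1 = lenl([7]) = 1
  node4 = absv(1) = 1
  node7 = sub(1, -1) = 2

Propagation after the edit:
  node1: runs — input1 [7]->[-5, -2, -4, 3]; result 4.
  node4: runs — node1 1->4; result 4.
  node7: runs — node4 1->4; result 5.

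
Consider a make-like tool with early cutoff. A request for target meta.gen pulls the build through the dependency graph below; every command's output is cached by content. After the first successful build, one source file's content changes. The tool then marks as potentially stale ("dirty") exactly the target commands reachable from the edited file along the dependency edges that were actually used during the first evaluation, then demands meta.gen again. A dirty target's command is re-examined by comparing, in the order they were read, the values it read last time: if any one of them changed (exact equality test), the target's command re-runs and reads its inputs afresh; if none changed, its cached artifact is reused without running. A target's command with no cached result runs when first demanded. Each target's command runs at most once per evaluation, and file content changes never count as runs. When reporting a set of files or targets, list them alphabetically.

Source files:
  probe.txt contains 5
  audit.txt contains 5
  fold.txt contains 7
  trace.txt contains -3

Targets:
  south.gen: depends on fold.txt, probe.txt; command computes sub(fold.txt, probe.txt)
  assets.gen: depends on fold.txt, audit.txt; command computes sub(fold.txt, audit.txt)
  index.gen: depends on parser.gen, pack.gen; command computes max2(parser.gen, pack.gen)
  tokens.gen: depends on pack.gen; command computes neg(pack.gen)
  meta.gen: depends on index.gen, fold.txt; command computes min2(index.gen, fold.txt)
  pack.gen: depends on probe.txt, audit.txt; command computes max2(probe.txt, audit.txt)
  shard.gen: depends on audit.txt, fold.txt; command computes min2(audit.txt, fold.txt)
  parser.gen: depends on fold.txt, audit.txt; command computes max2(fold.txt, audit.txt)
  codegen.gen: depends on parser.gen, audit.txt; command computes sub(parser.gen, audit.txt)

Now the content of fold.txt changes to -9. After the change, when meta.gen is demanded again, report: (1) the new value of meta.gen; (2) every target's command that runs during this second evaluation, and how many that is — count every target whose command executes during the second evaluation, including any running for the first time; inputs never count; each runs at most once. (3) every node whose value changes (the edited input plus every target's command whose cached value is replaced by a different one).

First demand of the output computes:
  pack.gen = max2(5, 5) = 5
  parser.gen = max2(7, 5) = 7
  index.gen = max2(7, 5) = 7
  meta.gen = min2(7, 7) = 7

After the edit, cleaning proceeds:
  parser.gen: a read changed (fold.txt 7->-9) — executes, giving 5.
  index.gen: a read changed (parser.gen 7->5) — executes, giving 5.
  meta.gen: a read changed (index.gen 7->5; fold.txt 7->-9) — executes, giving -9.

Demanding meta.gen again yields -9.
3 target commands run: index.gen, meta.gen, parser.gen.
The nodes whose values change: fold.txt, index.gen, meta.gen, parser.gen.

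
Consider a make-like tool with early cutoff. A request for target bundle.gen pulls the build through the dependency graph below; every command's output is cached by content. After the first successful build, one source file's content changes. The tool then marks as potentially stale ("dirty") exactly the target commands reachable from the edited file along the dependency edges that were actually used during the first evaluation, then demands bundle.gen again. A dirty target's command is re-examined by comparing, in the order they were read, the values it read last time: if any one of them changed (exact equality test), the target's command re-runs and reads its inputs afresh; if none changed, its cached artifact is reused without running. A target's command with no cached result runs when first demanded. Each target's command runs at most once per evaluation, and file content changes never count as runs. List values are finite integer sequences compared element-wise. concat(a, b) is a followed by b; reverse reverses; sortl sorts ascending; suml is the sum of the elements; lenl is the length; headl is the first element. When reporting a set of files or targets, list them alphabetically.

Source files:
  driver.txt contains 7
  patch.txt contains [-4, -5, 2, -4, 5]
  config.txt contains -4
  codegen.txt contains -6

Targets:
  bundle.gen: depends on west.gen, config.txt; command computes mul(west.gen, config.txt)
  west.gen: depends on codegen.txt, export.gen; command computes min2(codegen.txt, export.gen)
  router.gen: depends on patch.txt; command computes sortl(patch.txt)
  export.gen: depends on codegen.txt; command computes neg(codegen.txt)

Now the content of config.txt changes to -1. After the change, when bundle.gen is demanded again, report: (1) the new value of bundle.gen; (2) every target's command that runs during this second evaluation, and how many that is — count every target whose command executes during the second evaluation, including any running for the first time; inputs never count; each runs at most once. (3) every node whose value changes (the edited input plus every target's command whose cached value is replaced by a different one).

First demand of the output computes:
  export.gen = neg(-6) = 6
  west.gen = min2(-6, 6) = -6
  bundle.gen = mul(-6, -4) = 24

After the edit, cleaning proceeds:
  bundle.gen: a read changed (config.txt -4->-1) — executes, giving 6.

Demanding bundle.gen again yields 6.
1 target commands run: bundle.gen.
The nodes whose values change: bundle.gen, config.txt.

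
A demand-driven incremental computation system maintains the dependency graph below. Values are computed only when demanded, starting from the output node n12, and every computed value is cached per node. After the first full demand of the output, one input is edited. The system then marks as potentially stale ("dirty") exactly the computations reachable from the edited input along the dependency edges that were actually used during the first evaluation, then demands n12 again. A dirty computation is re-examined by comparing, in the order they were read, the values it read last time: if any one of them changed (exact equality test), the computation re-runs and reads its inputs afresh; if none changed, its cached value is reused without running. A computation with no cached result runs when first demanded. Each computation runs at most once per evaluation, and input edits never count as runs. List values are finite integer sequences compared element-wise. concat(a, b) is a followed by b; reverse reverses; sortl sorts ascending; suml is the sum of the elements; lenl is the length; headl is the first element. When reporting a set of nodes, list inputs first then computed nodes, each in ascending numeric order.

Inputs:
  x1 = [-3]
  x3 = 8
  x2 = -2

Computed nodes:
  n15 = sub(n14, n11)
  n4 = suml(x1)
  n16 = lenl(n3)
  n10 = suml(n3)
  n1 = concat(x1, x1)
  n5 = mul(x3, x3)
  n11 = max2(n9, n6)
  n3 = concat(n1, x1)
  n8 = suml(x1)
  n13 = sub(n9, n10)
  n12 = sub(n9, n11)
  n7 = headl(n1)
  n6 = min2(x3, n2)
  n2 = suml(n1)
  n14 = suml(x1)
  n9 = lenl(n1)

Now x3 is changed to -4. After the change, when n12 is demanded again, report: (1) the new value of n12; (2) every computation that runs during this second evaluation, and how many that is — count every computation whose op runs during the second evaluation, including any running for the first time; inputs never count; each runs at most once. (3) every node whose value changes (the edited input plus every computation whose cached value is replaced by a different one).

New value of n12: 0.
Computations that run: n6 — 1 in total.
Values that change: x3.
Key observation: the change is absorbed at n6 — it re-runs but produces the same value, and the output's value is unchanged.

First evaluation (everything demanded from the output):
  n1 = concat([-3], [-3]) = [-3, -3]
  n2 = suml([-3, -3]) = -6
  n6 = min2(8, -6) = -6
  n9 = lenl([-3, -3]) = 2
  n11 = max2(2, -6) = 2
  n12 = sub(2, 2) = 0

Propagation after the edit:
  n6: runs — x3 8->-4; result -6 (same value as before).
  n11: checked — values it read are unchanged (n9 unchanged, n6 unchanged); reused cached 2 without running.
  n12: checked — values it read are unchanged (n9 unchanged, n11 unchanged); reused cached 0 without running.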